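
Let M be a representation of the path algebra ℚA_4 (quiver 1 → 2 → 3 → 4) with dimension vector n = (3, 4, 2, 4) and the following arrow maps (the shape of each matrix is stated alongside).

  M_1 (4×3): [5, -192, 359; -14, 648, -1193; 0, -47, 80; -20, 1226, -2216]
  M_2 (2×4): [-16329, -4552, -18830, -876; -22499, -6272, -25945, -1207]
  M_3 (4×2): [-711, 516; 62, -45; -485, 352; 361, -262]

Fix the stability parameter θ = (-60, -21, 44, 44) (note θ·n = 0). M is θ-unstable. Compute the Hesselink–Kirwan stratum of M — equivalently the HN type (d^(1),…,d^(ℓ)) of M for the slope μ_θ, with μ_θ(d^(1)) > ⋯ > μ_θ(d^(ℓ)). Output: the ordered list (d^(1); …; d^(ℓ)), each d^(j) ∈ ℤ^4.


Barcode: M ≅ I[1,2], I[1,4]^2, I[2,2], I[4,4]^2. HN layers by μ_θ (3 steps, strictly decreasing):
  μ^(1)=44; μ^(2)=-21; μ^(3)=-60

((0, 0, 2, 4); (0, 4, 0, 0); (3, 0, 0, 0))


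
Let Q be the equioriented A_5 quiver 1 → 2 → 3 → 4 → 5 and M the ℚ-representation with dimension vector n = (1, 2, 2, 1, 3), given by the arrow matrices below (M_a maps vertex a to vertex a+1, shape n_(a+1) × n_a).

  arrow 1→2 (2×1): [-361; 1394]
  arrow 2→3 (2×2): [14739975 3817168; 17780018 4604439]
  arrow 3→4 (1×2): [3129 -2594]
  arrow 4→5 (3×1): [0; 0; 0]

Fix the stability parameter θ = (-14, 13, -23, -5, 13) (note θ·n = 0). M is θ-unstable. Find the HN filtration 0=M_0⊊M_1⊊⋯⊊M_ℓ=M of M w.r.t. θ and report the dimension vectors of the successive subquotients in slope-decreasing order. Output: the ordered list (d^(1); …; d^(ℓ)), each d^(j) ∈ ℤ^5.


Via rank(M_{q-1}∘⋯∘M_p): M ≅ I[1,4], I[2,3], I[5,5]^3.
μ_θ-semistable layers: μ^(1)=13; μ^(2)=-5; μ^(3)=-14

((0, 0, 0, 0, 3); (0, 2, 2, 1, 0); (1, 0, 0, 0, 0))


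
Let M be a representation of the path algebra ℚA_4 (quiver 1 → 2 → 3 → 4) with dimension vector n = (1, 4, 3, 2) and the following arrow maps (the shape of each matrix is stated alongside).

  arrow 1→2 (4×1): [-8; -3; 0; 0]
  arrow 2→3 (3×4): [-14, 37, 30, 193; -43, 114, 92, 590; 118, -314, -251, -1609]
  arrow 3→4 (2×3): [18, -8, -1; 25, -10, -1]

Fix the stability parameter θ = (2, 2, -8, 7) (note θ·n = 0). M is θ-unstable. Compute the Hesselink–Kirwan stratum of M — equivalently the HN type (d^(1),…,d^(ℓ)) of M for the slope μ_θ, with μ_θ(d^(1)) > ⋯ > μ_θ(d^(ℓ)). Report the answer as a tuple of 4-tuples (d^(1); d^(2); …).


Interval decomposition of M: I[1,4], I[2,2], I[2,3], I[2,4].
HN type (ℓ=4): μ^(1)=7; μ^(2)=2; μ^(3)=-4/3; μ^(4)=-3

((0, 0, 0, 2); (0, 1, 0, 0); (1, 1, 1, 0); (0, 2, 2, 0))


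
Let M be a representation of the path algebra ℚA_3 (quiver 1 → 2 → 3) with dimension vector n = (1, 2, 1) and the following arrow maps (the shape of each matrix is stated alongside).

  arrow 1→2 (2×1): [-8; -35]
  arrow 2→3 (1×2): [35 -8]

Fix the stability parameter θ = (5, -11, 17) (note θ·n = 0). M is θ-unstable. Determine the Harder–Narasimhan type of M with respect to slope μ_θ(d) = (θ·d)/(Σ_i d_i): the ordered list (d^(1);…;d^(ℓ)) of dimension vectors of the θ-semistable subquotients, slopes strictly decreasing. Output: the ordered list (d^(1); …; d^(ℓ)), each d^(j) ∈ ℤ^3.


Interval decomposition of M: I[1,2], I[2,3].
HN type (ℓ=3): μ^(1)=17; μ^(2)=-3; μ^(3)=-11

((0, 0, 1); (1, 1, 0); (0, 1, 0))


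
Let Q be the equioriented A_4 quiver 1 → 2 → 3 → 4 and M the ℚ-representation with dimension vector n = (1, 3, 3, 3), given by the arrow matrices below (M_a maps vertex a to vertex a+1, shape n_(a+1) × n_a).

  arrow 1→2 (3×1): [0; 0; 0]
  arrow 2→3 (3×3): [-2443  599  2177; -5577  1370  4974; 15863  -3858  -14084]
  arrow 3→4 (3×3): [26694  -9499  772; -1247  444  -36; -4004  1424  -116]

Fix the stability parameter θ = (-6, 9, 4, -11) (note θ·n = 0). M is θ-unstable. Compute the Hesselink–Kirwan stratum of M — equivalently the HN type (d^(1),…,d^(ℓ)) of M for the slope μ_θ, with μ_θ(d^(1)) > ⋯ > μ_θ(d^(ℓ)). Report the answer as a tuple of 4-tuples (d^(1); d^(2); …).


Via rank(M_{q-1}∘⋯∘M_p): M ≅ I[1,1], I[2,4]^3.
μ_θ-semistable layers: μ^(1)=2/3; μ^(2)=-6

((0, 3, 3, 3); (1, 0, 0, 0))


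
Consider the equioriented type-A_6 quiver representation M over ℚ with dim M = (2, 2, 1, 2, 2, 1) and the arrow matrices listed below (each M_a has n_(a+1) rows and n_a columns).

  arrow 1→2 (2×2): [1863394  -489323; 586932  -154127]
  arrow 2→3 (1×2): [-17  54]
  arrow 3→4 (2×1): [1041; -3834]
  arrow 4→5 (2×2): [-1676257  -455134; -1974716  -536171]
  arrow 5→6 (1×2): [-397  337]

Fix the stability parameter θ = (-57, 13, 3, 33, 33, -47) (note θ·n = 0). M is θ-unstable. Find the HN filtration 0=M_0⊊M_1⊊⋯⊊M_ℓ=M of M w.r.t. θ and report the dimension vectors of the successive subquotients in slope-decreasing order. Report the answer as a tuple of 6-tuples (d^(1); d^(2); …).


Via rank(M_{q-1}∘⋯∘M_p): M ≅ I[1,2], I[1,6], I[4,5].
μ_θ-semistable layers: μ^(1)=33; μ^(2)=13; μ^(3)=7; μ^(4)=-57

((0, 0, 0, 1, 1, 0); (0, 1, 0, 0, 0, 0); (0, 1, 1, 1, 1, 1); (2, 0, 0, 0, 0, 0))


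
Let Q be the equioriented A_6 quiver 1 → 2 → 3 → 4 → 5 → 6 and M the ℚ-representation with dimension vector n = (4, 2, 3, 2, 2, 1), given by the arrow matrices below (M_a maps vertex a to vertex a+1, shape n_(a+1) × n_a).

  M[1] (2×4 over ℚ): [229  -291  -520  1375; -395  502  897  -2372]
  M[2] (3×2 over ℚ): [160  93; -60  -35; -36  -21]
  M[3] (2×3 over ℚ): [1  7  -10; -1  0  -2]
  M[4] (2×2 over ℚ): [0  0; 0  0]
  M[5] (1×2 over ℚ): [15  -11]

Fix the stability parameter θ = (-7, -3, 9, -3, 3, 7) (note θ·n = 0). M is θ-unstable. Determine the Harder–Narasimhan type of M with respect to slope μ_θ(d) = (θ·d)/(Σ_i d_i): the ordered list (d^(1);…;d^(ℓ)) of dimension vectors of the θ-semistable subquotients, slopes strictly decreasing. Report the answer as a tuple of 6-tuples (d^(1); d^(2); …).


Interval decomposition of M: I[1,1]^2, I[1,4]^2, I[3,3], I[5,5], I[5,6].
HN type (ℓ=5): μ^(1)=9; μ^(2)=7; μ^(3)=3; μ^(4)=-3; μ^(5)=-7

((0, 0, 1, 0, 0, 0); (0, 0, 0, 0, 0, 1); (0, 0, 2, 2, 2, 0); (0, 2, 0, 0, 0, 0); (4, 0, 0, 0, 0, 0))


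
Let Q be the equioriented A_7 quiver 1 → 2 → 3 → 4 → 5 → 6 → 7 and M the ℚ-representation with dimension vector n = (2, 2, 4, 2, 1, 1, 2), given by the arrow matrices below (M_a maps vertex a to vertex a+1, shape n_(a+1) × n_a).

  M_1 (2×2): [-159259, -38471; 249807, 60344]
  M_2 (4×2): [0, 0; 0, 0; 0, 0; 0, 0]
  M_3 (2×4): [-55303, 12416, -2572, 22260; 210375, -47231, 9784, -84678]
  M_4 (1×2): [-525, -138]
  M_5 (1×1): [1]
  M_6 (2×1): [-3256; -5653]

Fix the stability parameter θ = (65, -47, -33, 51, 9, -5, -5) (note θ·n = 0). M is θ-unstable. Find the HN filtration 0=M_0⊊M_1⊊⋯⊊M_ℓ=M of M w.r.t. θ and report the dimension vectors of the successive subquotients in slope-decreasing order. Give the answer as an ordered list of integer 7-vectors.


Via rank(M_{q-1}∘⋯∘M_p): M ≅ I[1,2]^2, I[3,3]^2, I[3,4], I[3,7], I[7,7].
μ_θ-semistable layers: μ^(1)=51; μ^(2)=25/2; μ^(3)=9; μ^(4)=-5; μ^(5)=-33

((0, 0, 0, 1, 0, 0, 0); (0, 0, 0, 1, 1, 1, 1); (2, 2, 0, 0, 0, 0, 0); (0, 0, 0, 0, 0, 0, 1); (0, 0, 4, 0, 0, 0, 0))


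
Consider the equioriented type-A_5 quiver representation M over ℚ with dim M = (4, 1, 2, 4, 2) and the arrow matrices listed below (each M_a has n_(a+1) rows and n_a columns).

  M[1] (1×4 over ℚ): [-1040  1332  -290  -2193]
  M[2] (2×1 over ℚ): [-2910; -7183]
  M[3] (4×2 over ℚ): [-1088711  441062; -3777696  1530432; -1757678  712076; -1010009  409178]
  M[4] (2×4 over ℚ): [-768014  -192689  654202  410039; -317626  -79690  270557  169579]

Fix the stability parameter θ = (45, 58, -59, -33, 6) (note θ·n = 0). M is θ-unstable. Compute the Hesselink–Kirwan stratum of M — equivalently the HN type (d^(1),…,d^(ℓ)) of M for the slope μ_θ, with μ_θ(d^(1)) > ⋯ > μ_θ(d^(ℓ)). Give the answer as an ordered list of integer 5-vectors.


Interval decomposition of M: I[1,1]^3, I[1,5], I[3,3], I[4,4]^2, I[4,5].
HN type (ℓ=5): μ^(1)=45; μ^(2)=6; μ^(3)=11/4; μ^(4)=-33; μ^(5)=-59

((3, 0, 0, 0, 0); (0, 0, 0, 0, 2); (1, 1, 1, 1, 0); (0, 0, 0, 3, 0); (0, 0, 1, 0, 0))


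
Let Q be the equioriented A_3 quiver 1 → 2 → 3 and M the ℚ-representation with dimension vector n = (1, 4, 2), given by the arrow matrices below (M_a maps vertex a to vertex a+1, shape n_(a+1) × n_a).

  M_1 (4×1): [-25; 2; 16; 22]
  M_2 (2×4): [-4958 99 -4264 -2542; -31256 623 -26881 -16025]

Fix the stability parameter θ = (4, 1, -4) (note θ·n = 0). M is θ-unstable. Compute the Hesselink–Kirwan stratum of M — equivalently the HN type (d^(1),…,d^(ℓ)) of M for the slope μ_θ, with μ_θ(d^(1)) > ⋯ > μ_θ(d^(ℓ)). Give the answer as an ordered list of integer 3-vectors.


Barcode: M ≅ I[1,2], I[2,2], I[2,3]^2. HN layers by μ_θ (3 steps, strictly decreasing):
  μ^(1)=5/2; μ^(2)=1; μ^(3)=-3/2

((1, 1, 0); (0, 1, 0); (0, 2, 2))


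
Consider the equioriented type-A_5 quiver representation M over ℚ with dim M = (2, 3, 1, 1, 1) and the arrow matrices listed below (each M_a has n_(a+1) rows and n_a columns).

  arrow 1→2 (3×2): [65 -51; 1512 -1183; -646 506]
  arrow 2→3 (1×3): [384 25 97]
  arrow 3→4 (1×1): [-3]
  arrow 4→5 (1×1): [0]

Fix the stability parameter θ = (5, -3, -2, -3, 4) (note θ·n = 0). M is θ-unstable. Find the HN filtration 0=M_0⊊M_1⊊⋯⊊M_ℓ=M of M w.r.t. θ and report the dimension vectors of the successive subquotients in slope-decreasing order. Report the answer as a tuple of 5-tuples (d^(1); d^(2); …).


Via rank(M_{q-1}∘⋯∘M_p): M ≅ I[1,2], I[1,4], I[2,2], I[5,5].
μ_θ-semistable layers: μ^(1)=4; μ^(2)=1; μ^(3)=-3/4; μ^(4)=-3

((0, 0, 0, 0, 1); (1, 1, 0, 0, 0); (1, 1, 1, 1, 0); (0, 1, 0, 0, 0))


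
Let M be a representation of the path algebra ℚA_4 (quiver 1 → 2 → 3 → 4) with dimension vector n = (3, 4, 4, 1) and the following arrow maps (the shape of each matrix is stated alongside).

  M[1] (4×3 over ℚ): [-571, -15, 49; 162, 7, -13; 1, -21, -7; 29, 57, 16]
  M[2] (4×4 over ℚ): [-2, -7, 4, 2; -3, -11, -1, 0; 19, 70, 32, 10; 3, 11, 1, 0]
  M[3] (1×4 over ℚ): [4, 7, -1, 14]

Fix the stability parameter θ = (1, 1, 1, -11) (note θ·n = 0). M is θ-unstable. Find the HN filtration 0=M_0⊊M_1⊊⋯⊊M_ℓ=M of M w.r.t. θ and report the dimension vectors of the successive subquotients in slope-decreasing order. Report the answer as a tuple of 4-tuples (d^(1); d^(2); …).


Via rank(M_{q-1}∘⋯∘M_p): M ≅ I[1,2], I[1,3], I[1,4], I[2,3], I[3,3].
μ_θ-semistable layers: μ^(1)=1; μ^(2)=-2

((2, 3, 3, 0); (1, 1, 1, 1))


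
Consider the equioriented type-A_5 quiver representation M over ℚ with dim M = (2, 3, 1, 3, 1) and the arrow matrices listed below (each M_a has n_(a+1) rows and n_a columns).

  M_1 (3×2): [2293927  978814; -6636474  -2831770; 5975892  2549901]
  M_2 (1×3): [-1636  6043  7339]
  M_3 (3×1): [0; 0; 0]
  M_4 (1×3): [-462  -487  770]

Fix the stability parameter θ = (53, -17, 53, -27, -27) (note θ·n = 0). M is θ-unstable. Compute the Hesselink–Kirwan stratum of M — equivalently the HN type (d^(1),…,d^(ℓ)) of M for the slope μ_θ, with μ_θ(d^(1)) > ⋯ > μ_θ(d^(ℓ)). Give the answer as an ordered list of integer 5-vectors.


Barcode: M ≅ I[1,2], I[1,3], I[2,2], I[4,4]^2, I[4,5]. HN layers by μ_θ (4 steps, strictly decreasing):
  μ^(1)=53; μ^(2)=18; μ^(3)=-17; μ^(4)=-27

((0, 0, 1, 0, 0); (2, 2, 0, 0, 0); (0, 1, 0, 0, 0); (0, 0, 0, 3, 1))


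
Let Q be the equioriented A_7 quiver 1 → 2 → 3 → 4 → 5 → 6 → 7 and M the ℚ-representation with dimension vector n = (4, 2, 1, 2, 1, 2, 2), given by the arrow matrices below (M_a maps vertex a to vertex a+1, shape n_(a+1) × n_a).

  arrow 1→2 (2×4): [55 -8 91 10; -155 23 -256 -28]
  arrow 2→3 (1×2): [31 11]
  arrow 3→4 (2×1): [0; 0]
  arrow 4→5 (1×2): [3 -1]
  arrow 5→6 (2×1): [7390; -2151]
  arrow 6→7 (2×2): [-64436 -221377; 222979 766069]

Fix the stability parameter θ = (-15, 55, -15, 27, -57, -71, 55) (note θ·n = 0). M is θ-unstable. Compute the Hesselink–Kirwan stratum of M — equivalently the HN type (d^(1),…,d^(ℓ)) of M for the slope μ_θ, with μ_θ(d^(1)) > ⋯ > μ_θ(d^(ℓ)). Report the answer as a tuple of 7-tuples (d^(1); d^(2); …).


Barcode: M ≅ I[1,1]^2, I[1,2], I[1,3], I[4,4], I[4,7], I[6,7]. HN layers by μ_θ (6 steps, strictly decreasing):
  μ^(1)=55; μ^(2)=27; μ^(3)=20; μ^(4)=-15; μ^(5)=-101/3; μ^(6)=-71

((0, 1, 0, 0, 0, 0, 2); (0, 0, 0, 1, 0, 0, 0); (0, 1, 1, 0, 0, 0, 0); (4, 0, 0, 0, 0, 0, 0); (0, 0, 0, 1, 1, 1, 0); (0, 0, 0, 0, 0, 1, 0))


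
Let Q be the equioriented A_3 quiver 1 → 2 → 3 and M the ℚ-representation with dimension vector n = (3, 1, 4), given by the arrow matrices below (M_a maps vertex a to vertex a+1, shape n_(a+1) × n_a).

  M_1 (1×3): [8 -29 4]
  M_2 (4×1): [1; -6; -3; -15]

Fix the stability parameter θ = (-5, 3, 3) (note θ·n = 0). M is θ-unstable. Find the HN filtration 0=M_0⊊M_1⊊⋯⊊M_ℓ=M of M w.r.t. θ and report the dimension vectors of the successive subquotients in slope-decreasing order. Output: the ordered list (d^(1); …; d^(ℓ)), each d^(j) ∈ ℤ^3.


Interval decomposition of M: I[1,1]^2, I[1,3], I[3,3]^3.
HN type (ℓ=2): μ^(1)=3; μ^(2)=-5

((0, 1, 4); (3, 0, 0))


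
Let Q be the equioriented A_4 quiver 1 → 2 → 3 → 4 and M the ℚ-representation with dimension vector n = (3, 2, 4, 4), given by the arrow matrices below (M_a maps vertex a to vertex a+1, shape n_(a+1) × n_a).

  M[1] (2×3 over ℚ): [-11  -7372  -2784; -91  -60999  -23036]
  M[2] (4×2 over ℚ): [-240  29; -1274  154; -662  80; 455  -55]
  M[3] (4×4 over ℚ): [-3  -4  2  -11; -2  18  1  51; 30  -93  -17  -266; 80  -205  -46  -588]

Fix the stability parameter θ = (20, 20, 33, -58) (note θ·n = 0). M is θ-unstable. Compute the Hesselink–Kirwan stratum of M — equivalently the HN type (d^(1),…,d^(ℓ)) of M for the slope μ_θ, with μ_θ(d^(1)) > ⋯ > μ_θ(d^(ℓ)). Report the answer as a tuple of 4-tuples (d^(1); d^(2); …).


Barcode: M ≅ I[1,1], I[1,4]^2, I[3,4]^2. HN layers by μ_θ (3 steps, strictly decreasing):
  μ^(1)=20; μ^(2)=15/4; μ^(3)=-25/2

((1, 0, 0, 0); (2, 2, 2, 2); (0, 0, 2, 2))


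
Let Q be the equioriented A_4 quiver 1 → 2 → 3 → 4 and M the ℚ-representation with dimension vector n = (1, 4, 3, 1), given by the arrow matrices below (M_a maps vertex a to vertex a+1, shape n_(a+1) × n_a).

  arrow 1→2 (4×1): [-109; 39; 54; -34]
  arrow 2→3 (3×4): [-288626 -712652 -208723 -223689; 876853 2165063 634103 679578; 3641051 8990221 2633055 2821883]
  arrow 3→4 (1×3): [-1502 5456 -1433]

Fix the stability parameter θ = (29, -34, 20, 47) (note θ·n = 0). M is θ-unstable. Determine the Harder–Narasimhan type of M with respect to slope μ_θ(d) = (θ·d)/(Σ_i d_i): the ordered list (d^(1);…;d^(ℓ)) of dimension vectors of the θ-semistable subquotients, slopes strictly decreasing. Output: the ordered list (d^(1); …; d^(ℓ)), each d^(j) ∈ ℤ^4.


Barcode: M ≅ I[1,4], I[2,2], I[2,3]^2. HN layers by μ_θ (4 steps, strictly decreasing):
  μ^(1)=47; μ^(2)=20; μ^(3)=-5/2; μ^(4)=-34

((0, 0, 0, 1); (0, 0, 3, 0); (1, 1, 0, 0); (0, 3, 0, 0))


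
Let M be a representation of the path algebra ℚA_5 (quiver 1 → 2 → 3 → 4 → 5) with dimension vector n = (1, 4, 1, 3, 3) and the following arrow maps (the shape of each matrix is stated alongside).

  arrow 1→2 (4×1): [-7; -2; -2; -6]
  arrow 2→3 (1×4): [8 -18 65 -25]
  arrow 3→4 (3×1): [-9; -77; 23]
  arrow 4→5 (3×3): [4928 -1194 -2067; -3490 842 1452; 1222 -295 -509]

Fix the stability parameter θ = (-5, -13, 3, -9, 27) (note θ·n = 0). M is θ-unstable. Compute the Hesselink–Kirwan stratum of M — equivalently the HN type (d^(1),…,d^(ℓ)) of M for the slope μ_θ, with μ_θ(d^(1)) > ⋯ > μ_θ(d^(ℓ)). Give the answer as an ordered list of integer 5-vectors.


Via rank(M_{q-1}∘⋯∘M_p): M ≅ I[1,2], I[2,2]^2, I[2,5], I[4,5]^2.
μ_θ-semistable layers: μ^(1)=27; μ^(2)=-3; μ^(3)=-9; μ^(4)=-13

((0, 0, 0, 0, 3); (0, 0, 1, 1, 0); (1, 1, 0, 2, 0); (0, 3, 0, 0, 0))


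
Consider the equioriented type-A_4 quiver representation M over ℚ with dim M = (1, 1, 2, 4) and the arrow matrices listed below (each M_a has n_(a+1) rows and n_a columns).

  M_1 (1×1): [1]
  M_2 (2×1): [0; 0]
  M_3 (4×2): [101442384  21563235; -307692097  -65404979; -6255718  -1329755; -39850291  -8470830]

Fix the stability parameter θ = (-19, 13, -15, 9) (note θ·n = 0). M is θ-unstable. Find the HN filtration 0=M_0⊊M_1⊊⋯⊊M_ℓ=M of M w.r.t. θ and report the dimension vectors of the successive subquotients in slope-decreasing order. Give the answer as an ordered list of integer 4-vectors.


Interval decomposition of M: I[1,2], I[3,4]^2, I[4,4]^2.
HN type (ℓ=4): μ^(1)=13; μ^(2)=9; μ^(3)=-15; μ^(4)=-19

((0, 1, 0, 0); (0, 0, 0, 4); (0, 0, 2, 0); (1, 0, 0, 0))


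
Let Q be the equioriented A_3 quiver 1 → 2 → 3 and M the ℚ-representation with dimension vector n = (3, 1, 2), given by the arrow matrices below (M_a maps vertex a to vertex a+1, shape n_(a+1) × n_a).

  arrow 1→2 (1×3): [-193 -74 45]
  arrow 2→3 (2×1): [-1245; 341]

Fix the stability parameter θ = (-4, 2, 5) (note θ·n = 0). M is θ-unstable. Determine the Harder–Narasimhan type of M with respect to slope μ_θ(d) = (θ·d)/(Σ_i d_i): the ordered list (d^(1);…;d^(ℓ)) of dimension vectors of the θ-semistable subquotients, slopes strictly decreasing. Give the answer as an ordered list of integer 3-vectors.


Interval decomposition of M: I[1,1]^2, I[1,3], I[3,3].
HN type (ℓ=3): μ^(1)=5; μ^(2)=2; μ^(3)=-4

((0, 0, 2); (0, 1, 0); (3, 0, 0))


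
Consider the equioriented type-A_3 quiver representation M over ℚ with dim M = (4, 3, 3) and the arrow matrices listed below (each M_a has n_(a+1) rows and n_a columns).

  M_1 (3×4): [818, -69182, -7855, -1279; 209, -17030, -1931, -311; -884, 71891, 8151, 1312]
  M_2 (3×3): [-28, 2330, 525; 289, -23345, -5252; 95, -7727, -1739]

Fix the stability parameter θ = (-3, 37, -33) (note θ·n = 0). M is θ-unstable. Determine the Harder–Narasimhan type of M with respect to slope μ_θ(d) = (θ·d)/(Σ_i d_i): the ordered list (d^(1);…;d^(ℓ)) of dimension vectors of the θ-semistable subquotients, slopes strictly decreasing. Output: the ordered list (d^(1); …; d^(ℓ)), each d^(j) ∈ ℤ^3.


Via rank(M_{q-1}∘⋯∘M_p): M ≅ I[1,1], I[1,3]^3.
μ_θ-semistable layers: μ^(1)=2; μ^(2)=-3

((0, 3, 3); (4, 0, 0))


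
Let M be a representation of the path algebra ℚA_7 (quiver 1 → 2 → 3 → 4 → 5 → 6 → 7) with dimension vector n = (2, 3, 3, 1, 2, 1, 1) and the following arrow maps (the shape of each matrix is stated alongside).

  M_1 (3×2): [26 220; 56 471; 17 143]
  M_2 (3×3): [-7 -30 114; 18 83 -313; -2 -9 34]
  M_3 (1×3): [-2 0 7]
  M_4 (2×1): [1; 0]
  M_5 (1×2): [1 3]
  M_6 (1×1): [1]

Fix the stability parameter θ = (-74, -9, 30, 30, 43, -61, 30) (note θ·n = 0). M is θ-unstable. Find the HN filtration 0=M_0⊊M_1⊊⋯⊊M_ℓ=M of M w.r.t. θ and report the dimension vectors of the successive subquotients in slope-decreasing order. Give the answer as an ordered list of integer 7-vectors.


Via rank(M_{q-1}∘⋯∘M_p): M ≅ I[1,3], I[1,7], I[2,3], I[5,5].
μ_θ-semistable layers: μ^(1)=43; μ^(2)=30; μ^(3)=21/2; μ^(4)=-9; μ^(5)=-74

((0, 0, 0, 0, 1, 0, 0); (0, 0, 2, 0, 0, 0, 1); (0, 0, 1, 1, 1, 1, 0); (0, 3, 0, 0, 0, 0, 0); (2, 0, 0, 0, 0, 0, 0))


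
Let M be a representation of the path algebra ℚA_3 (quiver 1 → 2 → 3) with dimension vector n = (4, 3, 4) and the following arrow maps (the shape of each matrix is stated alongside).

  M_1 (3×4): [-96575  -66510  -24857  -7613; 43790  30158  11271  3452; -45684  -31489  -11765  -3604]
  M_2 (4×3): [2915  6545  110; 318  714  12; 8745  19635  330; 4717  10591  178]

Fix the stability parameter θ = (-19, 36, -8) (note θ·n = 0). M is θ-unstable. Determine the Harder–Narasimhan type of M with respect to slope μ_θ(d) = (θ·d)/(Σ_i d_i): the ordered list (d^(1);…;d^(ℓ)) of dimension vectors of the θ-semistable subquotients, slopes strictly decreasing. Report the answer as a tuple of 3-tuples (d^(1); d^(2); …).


Interval decomposition of M: I[1,1], I[1,2]^2, I[1,3], I[3,3]^3.
HN type (ℓ=4): μ^(1)=36; μ^(2)=14; μ^(3)=-8; μ^(4)=-19

((0, 2, 0); (0, 1, 1); (0, 0, 3); (4, 0, 0))


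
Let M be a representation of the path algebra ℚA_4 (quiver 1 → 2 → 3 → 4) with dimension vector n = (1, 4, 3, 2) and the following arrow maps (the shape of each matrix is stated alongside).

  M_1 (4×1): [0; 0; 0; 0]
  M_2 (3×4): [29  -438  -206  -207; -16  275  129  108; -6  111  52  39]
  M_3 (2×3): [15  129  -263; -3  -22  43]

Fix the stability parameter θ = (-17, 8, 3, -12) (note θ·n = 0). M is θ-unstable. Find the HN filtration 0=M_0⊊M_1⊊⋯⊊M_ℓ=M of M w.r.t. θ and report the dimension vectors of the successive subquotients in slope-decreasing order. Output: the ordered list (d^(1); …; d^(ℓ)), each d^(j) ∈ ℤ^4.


Barcode: M ≅ I[1,1], I[2,2], I[2,3], I[2,4]^2. HN layers by μ_θ (4 steps, strictly decreasing):
  μ^(1)=8; μ^(2)=11/2; μ^(3)=-1/3; μ^(4)=-17

((0, 1, 0, 0); (0, 1, 1, 0); (0, 2, 2, 2); (1, 0, 0, 0))


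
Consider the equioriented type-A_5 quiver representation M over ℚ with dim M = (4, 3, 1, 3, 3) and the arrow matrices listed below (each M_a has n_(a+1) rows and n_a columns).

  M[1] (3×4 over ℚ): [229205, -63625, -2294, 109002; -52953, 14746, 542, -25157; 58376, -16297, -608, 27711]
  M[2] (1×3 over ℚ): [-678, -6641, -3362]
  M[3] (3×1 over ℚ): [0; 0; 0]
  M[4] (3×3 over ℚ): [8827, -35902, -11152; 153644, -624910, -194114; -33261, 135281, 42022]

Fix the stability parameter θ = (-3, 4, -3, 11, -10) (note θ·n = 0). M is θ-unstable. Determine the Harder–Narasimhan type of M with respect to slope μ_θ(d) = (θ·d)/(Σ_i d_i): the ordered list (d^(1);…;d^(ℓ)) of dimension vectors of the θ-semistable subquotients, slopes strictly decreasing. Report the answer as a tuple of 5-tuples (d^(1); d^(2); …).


Via rank(M_{q-1}∘⋯∘M_p): M ≅ I[1,1]^2, I[1,2], I[1,3], I[2,2], I[4,5]^3.
μ_θ-semistable layers: μ^(1)=4; μ^(2)=1/2; μ^(3)=-3

((0, 2, 0, 0, 0); (0, 1, 1, 3, 3); (4, 0, 0, 0, 0))


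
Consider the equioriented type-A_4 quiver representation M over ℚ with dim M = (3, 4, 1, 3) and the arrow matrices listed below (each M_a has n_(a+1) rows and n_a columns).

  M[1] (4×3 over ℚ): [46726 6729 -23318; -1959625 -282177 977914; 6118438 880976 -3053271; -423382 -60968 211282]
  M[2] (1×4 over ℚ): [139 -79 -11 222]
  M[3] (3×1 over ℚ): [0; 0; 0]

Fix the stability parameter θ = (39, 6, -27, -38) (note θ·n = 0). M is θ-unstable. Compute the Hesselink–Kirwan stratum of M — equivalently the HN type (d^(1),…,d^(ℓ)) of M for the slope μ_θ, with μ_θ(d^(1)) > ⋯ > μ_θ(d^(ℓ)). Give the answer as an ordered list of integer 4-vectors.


Barcode: M ≅ I[1,2]^2, I[1,3], I[2,2], I[4,4]^3. HN layers by μ_θ (3 steps, strictly decreasing):
  μ^(1)=45/2; μ^(2)=6; μ^(3)=-38

((2, 2, 0, 0); (1, 2, 1, 0); (0, 0, 0, 3))


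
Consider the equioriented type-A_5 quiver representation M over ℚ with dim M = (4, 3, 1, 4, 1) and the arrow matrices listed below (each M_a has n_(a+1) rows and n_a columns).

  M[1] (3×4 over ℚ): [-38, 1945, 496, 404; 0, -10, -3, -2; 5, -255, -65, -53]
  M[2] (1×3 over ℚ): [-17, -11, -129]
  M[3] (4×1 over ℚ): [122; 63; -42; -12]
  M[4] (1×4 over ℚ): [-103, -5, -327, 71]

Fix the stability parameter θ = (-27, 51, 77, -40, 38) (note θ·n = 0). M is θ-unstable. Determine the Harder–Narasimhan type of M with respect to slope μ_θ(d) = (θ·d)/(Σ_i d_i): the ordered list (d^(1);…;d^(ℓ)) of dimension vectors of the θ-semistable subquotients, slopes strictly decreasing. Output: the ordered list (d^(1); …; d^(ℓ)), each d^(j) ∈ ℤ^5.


Barcode: M ≅ I[1,1], I[1,2]^2, I[1,5], I[4,4]^3. HN layers by μ_θ (5 steps, strictly decreasing):
  μ^(1)=51; μ^(2)=38; μ^(3)=88/3; μ^(4)=-27; μ^(5)=-40

((0, 2, 0, 0, 0); (0, 0, 0, 0, 1); (0, 1, 1, 1, 0); (4, 0, 0, 0, 0); (0, 0, 0, 3, 0))


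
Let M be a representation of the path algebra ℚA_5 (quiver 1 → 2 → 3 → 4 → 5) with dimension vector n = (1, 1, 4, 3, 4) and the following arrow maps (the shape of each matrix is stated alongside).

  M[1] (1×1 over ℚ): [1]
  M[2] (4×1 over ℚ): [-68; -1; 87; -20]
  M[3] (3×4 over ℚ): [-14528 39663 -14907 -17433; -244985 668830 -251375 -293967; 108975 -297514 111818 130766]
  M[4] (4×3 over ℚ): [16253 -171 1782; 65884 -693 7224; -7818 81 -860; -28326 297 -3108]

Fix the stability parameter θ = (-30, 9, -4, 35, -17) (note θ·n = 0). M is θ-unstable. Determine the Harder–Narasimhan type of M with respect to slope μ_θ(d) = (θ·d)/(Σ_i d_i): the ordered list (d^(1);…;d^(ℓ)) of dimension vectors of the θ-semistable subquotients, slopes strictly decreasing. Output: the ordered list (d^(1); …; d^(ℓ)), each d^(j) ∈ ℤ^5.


Interval decomposition of M: I[1,5], I[3,3], I[3,4], I[3,5], I[5,5]^2.
HN type (ℓ=6): μ^(1)=35; μ^(2)=9; μ^(3)=5/2; μ^(4)=-4; μ^(5)=-17; μ^(6)=-30

((0, 0, 0, 1, 0); (0, 0, 0, 2, 2); (0, 1, 1, 0, 0); (0, 0, 3, 0, 0); (0, 0, 0, 0, 2); (1, 0, 0, 0, 0))


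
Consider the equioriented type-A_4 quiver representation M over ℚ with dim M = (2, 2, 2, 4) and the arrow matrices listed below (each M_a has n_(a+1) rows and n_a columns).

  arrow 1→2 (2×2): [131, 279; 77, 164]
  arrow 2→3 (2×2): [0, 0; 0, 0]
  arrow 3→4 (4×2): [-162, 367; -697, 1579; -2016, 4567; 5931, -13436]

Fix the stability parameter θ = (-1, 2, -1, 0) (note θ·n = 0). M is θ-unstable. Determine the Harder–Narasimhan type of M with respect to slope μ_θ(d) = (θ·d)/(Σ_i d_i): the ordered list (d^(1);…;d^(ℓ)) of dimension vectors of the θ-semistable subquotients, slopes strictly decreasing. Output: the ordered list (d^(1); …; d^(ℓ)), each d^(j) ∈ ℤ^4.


Via rank(M_{q-1}∘⋯∘M_p): M ≅ I[1,2]^2, I[3,4]^2, I[4,4]^2.
μ_θ-semistable layers: μ^(1)=2; μ^(2)=0; μ^(3)=-1

((0, 2, 0, 0); (0, 0, 0, 4); (2, 0, 2, 0))


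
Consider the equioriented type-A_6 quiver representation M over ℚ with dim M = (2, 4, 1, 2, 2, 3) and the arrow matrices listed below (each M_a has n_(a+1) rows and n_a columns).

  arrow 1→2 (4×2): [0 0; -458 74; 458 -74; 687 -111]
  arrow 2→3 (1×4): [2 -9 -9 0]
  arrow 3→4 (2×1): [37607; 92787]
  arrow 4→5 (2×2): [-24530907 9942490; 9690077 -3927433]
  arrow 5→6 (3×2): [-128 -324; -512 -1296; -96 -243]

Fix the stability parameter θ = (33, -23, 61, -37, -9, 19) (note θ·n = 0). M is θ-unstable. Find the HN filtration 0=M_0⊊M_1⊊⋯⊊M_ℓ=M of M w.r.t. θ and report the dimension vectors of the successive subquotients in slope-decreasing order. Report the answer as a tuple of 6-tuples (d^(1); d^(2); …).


Via rank(M_{q-1}∘⋯∘M_p): M ≅ I[1,1], I[1,2], I[2,2]^2, I[2,5], I[4,6], I[6,6]^2.
μ_θ-semistable layers: μ^(1)=33; μ^(2)=19; μ^(3)=5; μ^(4)=-9; μ^(5)=-23; μ^(6)=-37

((1, 0, 0, 0, 0, 0); (0, 0, 0, 0, 0, 3); (1, 1, 1, 1, 1, 0); (0, 0, 0, 0, 1, 0); (0, 3, 0, 0, 0, 0); (0, 0, 0, 1, 0, 0))


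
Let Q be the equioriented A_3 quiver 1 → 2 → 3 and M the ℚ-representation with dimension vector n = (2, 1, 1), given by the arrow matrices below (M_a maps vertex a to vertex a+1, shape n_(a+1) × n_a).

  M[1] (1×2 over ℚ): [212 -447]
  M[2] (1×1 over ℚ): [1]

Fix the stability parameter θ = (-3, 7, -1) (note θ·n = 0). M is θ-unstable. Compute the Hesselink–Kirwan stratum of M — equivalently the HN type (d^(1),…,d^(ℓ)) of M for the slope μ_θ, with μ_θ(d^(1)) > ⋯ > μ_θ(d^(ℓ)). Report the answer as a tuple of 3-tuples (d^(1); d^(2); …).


Interval decomposition of M: I[1,1], I[1,3].
HN type (ℓ=2): μ^(1)=3; μ^(2)=-3

((0, 1, 1); (2, 0, 0))


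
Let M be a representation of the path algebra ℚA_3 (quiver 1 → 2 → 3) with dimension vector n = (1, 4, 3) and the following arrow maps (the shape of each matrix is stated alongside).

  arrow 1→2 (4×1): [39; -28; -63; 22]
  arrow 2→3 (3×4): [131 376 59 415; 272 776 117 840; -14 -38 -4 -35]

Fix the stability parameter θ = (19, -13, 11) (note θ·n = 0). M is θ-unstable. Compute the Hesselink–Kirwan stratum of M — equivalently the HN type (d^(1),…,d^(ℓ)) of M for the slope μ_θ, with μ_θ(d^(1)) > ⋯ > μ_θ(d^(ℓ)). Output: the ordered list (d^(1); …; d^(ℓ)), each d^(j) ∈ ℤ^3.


Via rank(M_{q-1}∘⋯∘M_p): M ≅ I[1,3], I[2,2], I[2,3]^2.
μ_θ-semistable layers: μ^(1)=11; μ^(2)=3; μ^(3)=-13

((0, 0, 3); (1, 1, 0); (0, 3, 0))


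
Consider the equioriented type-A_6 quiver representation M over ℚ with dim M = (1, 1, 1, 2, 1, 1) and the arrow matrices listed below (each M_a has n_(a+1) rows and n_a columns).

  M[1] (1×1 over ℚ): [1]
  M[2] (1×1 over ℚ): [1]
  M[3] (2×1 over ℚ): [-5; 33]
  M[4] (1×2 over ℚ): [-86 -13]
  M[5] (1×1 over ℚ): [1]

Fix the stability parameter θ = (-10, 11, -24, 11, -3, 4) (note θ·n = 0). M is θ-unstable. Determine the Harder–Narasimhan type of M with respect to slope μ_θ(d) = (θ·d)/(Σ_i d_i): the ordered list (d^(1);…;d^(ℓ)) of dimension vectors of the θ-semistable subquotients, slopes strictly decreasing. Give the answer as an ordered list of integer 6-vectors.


Barcode: M ≅ I[1,6], I[4,4]. HN layers by μ_θ (4 steps, strictly decreasing):
  μ^(1)=11; μ^(2)=4; μ^(3)=-13/2; μ^(4)=-10

((0, 0, 0, 1, 0, 0); (0, 0, 0, 1, 1, 1); (0, 1, 1, 0, 0, 0); (1, 0, 0, 0, 0, 0))


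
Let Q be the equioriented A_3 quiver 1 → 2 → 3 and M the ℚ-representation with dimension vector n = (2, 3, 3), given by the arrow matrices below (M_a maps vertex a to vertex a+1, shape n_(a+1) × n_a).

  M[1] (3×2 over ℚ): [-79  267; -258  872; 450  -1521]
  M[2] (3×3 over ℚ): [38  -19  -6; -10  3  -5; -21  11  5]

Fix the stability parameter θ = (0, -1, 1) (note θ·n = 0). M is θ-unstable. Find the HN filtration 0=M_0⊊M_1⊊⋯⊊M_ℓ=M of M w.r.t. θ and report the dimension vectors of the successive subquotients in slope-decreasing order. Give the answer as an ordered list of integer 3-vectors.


Barcode: M ≅ I[1,3]^2, I[2,3]. HN layers by μ_θ (3 steps, strictly decreasing):
  μ^(1)=1; μ^(2)=-1/2; μ^(3)=-1

((0, 0, 3); (2, 2, 0); (0, 1, 0))


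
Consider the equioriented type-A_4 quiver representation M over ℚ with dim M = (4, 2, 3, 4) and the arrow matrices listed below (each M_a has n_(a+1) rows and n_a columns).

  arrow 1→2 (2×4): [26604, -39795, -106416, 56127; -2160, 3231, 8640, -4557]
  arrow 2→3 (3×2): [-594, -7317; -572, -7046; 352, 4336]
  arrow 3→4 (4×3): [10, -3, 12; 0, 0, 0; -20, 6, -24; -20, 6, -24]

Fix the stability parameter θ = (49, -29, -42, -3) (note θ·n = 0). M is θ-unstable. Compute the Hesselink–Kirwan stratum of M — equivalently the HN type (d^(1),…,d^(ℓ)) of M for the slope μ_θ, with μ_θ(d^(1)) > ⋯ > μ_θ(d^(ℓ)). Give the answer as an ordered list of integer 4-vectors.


Interval decomposition of M: I[1,1]^2, I[1,2], I[1,3], I[3,3], I[3,4], I[4,4]^3.
HN type (ℓ=5): μ^(1)=49; μ^(2)=10; μ^(3)=-3; μ^(4)=-22/3; μ^(5)=-42

((2, 0, 0, 0); (1, 1, 0, 0); (0, 0, 0, 4); (1, 1, 1, 0); (0, 0, 2, 0))


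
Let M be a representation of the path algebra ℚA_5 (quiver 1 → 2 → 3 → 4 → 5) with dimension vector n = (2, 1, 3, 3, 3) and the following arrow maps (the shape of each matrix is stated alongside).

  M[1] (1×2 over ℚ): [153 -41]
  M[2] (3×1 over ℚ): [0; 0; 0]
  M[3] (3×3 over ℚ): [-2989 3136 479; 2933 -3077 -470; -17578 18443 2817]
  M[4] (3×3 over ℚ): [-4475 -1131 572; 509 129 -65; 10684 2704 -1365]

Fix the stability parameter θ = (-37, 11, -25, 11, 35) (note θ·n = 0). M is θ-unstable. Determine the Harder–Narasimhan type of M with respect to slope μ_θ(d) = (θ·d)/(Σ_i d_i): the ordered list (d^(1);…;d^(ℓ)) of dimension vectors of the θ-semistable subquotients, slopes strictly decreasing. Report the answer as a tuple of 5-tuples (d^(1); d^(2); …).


Interval decomposition of M: I[1,1], I[1,2], I[3,4], I[3,5]^2, I[5,5].
HN type (ℓ=4): μ^(1)=35; μ^(2)=11; μ^(3)=-25; μ^(4)=-37

((0, 0, 0, 0, 3); (0, 1, 0, 3, 0); (0, 0, 3, 0, 0); (2, 0, 0, 0, 0))


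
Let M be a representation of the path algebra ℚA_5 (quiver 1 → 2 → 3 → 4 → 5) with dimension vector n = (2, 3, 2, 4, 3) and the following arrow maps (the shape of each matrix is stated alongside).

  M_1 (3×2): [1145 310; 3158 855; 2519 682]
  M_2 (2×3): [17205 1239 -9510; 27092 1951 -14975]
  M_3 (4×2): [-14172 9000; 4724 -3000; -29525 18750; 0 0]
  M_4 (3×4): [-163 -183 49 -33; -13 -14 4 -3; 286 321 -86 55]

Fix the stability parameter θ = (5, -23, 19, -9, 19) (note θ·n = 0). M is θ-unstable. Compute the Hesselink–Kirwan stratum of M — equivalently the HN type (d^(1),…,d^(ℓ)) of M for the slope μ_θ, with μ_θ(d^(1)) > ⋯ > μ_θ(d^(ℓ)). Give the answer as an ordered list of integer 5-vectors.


Barcode: M ≅ I[1,2], I[1,5], I[2,3], I[4,4], I[4,5]^2. HN layers by μ_θ (4 steps, strictly decreasing):
  μ^(1)=19; μ^(2)=5; μ^(3)=-9; μ^(4)=-23

((0, 0, 1, 0, 3); (0, 0, 1, 1, 0); (2, 2, 0, 3, 0); (0, 1, 0, 0, 0))


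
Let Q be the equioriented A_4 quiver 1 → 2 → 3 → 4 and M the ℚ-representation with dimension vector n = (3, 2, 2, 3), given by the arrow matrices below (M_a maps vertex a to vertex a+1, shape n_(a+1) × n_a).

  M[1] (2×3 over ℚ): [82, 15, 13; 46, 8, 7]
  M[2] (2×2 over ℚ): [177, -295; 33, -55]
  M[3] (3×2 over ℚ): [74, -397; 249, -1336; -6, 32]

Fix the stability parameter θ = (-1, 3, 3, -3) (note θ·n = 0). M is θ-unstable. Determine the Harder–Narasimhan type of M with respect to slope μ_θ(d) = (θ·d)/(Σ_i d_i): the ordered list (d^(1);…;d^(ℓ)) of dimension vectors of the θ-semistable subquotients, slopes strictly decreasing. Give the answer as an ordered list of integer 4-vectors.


Via rank(M_{q-1}∘⋯∘M_p): M ≅ I[1,1], I[1,2], I[1,4], I[3,4], I[4,4].
μ_θ-semistable layers: μ^(1)=3; μ^(2)=1; μ^(3)=0; μ^(4)=-1; μ^(5)=-3

((0, 1, 0, 0); (0, 1, 1, 1); (0, 0, 1, 1); (3, 0, 0, 0); (0, 0, 0, 1))


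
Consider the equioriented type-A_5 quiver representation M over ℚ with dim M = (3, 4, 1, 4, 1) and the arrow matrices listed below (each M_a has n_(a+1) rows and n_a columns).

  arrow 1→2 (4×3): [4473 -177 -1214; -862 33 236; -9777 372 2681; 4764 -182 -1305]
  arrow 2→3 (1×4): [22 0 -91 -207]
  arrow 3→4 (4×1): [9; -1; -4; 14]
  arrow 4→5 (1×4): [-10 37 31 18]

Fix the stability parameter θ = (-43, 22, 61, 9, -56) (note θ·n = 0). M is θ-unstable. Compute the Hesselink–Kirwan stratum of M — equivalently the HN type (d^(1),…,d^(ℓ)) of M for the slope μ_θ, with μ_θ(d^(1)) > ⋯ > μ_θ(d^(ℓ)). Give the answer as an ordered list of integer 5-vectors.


Barcode: M ≅ I[1,2]^2, I[1,5], I[2,2], I[4,4]^3. HN layers by μ_θ (3 steps, strictly decreasing):
  μ^(1)=22; μ^(2)=9; μ^(3)=-43

((0, 3, 0, 0, 0); (0, 1, 1, 4, 1); (3, 0, 0, 0, 0))


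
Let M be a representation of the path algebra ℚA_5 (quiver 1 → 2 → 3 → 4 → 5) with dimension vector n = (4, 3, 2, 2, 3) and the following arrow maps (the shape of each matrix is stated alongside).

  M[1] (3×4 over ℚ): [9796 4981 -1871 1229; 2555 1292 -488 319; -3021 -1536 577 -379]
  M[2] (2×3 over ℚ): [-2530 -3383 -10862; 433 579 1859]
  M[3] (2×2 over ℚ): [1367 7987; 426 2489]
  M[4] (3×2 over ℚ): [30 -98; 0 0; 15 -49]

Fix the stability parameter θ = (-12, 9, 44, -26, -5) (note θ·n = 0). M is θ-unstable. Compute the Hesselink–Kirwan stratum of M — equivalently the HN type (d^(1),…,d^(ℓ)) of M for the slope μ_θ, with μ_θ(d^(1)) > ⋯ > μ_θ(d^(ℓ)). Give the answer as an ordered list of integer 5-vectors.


Interval decomposition of M: I[1,1], I[1,2], I[1,4], I[1,5], I[5,5]^2.
HN type (ℓ=4): μ^(1)=9; μ^(2)=11/2; μ^(3)=-5; μ^(4)=-12

((0, 2, 1, 1, 0); (0, 1, 1, 1, 1); (0, 0, 0, 0, 2); (4, 0, 0, 0, 0))


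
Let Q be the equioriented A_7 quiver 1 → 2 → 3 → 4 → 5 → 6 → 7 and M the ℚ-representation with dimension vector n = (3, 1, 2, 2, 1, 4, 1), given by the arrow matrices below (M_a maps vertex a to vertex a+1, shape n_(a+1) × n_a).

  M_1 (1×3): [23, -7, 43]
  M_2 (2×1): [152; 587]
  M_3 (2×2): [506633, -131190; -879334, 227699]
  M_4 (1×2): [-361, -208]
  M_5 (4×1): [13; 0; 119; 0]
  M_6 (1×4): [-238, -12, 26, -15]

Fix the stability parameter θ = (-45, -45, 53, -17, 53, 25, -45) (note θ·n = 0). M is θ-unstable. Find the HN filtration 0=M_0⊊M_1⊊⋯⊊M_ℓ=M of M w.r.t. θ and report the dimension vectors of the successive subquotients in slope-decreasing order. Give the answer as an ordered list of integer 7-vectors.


Barcode: M ≅ I[1,1]^2, I[1,6], I[3,4], I[6,6]^2, I[6,7]. HN layers by μ_θ (5 steps, strictly decreasing):
  μ^(1)=39; μ^(2)=25; μ^(3)=18; μ^(4)=-10; μ^(5)=-45

((0, 0, 0, 0, 1, 1, 0); (0, 0, 0, 0, 0, 2, 0); (0, 0, 2, 2, 0, 0, 0); (0, 0, 0, 0, 0, 1, 1); (3, 1, 0, 0, 0, 0, 0))


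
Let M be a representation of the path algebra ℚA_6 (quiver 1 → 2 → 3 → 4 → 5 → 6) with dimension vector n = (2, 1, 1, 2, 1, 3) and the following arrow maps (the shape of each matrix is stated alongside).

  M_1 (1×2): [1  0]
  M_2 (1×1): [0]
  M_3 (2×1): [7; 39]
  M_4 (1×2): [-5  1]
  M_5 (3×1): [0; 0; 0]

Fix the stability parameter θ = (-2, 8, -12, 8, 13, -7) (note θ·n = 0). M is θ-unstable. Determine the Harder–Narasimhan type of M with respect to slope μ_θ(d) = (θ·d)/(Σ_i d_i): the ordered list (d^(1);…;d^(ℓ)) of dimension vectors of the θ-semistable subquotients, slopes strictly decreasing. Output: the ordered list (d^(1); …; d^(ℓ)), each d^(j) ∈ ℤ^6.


Barcode: M ≅ I[1,1], I[1,2], I[3,5], I[4,4], I[6,6]^3. HN layers by μ_θ (5 steps, strictly decreasing):
  μ^(1)=13; μ^(2)=8; μ^(3)=-2; μ^(4)=-7; μ^(5)=-12

((0, 0, 0, 0, 1, 0); (0, 1, 0, 2, 0, 0); (2, 0, 0, 0, 0, 0); (0, 0, 0, 0, 0, 3); (0, 0, 1, 0, 0, 0))


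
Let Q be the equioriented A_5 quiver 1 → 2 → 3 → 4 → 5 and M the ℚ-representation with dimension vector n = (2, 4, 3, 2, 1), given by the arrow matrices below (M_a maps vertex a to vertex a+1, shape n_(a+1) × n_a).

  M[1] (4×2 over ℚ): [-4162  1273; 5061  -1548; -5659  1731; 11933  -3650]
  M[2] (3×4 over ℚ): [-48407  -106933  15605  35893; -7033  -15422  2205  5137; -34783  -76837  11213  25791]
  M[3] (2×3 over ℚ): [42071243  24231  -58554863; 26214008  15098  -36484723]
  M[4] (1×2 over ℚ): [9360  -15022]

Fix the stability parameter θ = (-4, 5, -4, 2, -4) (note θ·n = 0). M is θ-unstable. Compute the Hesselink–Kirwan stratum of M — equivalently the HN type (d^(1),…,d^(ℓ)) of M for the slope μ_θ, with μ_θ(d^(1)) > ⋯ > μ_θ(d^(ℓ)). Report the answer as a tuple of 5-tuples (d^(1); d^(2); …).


Via rank(M_{q-1}∘⋯∘M_p): M ≅ I[1,2], I[1,5], I[2,3], I[2,4].
μ_θ-semistable layers: μ^(1)=5; μ^(2)=2; μ^(3)=1/2; μ^(4)=-1/4; μ^(5)=-4

((0, 1, 0, 0, 0); (0, 0, 0, 1, 0); (0, 2, 2, 0, 0); (0, 1, 1, 1, 1); (2, 0, 0, 0, 0))


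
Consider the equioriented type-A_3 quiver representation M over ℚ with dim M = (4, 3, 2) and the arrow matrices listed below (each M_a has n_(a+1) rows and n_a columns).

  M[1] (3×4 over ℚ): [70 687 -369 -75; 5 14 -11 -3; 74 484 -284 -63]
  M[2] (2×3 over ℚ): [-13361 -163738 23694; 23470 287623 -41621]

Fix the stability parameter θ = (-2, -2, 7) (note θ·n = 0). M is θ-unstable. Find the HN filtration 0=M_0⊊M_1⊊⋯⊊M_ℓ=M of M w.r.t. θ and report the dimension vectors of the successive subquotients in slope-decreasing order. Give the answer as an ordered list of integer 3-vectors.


Barcode: M ≅ I[1,1], I[1,2], I[1,3]^2. HN layers by μ_θ (2 steps, strictly decreasing):
  μ^(1)=7; μ^(2)=-2

((0, 0, 2); (4, 3, 0))
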